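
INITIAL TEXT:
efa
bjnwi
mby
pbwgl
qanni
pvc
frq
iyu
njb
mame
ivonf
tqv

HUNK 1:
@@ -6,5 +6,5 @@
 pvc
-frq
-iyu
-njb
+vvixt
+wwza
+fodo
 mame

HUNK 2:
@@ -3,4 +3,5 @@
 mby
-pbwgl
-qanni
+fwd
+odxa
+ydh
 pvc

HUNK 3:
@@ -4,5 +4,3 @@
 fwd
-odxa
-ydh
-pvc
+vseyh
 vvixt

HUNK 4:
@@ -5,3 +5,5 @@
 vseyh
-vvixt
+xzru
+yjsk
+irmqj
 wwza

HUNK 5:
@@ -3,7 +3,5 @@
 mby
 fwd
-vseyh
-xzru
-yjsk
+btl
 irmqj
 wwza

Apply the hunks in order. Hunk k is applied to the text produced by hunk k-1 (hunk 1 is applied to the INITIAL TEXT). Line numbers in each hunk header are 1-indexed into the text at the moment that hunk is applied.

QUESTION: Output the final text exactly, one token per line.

Answer: efa
bjnwi
mby
fwd
btl
irmqj
wwza
fodo
mame
ivonf
tqv

Derivation:
Hunk 1: at line 6 remove [frq,iyu,njb] add [vvixt,wwza,fodo] -> 12 lines: efa bjnwi mby pbwgl qanni pvc vvixt wwza fodo mame ivonf tqv
Hunk 2: at line 3 remove [pbwgl,qanni] add [fwd,odxa,ydh] -> 13 lines: efa bjnwi mby fwd odxa ydh pvc vvixt wwza fodo mame ivonf tqv
Hunk 3: at line 4 remove [odxa,ydh,pvc] add [vseyh] -> 11 lines: efa bjnwi mby fwd vseyh vvixt wwza fodo mame ivonf tqv
Hunk 4: at line 5 remove [vvixt] add [xzru,yjsk,irmqj] -> 13 lines: efa bjnwi mby fwd vseyh xzru yjsk irmqj wwza fodo mame ivonf tqv
Hunk 5: at line 3 remove [vseyh,xzru,yjsk] add [btl] -> 11 lines: efa bjnwi mby fwd btl irmqj wwza fodo mame ivonf tqv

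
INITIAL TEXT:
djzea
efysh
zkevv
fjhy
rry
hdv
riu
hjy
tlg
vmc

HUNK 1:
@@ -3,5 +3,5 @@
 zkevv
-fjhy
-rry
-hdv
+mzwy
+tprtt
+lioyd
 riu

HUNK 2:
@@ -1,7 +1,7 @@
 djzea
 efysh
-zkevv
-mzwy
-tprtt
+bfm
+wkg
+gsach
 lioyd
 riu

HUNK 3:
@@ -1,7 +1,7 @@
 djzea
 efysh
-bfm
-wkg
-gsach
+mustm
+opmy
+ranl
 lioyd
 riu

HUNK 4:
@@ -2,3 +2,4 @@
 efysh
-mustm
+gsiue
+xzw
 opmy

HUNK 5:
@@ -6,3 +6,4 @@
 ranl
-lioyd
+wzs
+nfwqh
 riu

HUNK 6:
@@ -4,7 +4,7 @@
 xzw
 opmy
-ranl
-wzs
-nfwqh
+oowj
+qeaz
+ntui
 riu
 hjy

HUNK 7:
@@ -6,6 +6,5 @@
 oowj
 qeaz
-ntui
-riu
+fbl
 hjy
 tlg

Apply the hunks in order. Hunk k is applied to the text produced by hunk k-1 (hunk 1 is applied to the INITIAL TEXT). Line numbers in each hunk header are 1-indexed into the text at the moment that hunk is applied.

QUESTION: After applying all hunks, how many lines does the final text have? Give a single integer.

Hunk 1: at line 3 remove [fjhy,rry,hdv] add [mzwy,tprtt,lioyd] -> 10 lines: djzea efysh zkevv mzwy tprtt lioyd riu hjy tlg vmc
Hunk 2: at line 1 remove [zkevv,mzwy,tprtt] add [bfm,wkg,gsach] -> 10 lines: djzea efysh bfm wkg gsach lioyd riu hjy tlg vmc
Hunk 3: at line 1 remove [bfm,wkg,gsach] add [mustm,opmy,ranl] -> 10 lines: djzea efysh mustm opmy ranl lioyd riu hjy tlg vmc
Hunk 4: at line 2 remove [mustm] add [gsiue,xzw] -> 11 lines: djzea efysh gsiue xzw opmy ranl lioyd riu hjy tlg vmc
Hunk 5: at line 6 remove [lioyd] add [wzs,nfwqh] -> 12 lines: djzea efysh gsiue xzw opmy ranl wzs nfwqh riu hjy tlg vmc
Hunk 6: at line 4 remove [ranl,wzs,nfwqh] add [oowj,qeaz,ntui] -> 12 lines: djzea efysh gsiue xzw opmy oowj qeaz ntui riu hjy tlg vmc
Hunk 7: at line 6 remove [ntui,riu] add [fbl] -> 11 lines: djzea efysh gsiue xzw opmy oowj qeaz fbl hjy tlg vmc
Final line count: 11

Answer: 11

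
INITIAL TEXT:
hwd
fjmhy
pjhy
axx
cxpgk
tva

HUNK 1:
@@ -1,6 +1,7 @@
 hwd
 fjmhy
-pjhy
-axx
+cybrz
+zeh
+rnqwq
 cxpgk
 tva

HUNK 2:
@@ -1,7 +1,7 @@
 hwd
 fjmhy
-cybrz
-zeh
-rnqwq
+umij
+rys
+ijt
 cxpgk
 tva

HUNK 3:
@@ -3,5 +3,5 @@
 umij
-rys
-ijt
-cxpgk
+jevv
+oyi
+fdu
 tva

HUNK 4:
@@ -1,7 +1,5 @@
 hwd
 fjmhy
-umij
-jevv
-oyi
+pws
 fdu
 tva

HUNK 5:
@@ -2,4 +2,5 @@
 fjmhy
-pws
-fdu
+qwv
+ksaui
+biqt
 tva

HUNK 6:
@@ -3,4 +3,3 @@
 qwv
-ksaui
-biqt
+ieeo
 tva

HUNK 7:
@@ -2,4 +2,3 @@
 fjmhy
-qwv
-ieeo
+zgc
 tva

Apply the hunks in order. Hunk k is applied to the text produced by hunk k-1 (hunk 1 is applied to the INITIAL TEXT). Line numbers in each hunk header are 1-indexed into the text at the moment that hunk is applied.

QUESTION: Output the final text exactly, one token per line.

Hunk 1: at line 1 remove [pjhy,axx] add [cybrz,zeh,rnqwq] -> 7 lines: hwd fjmhy cybrz zeh rnqwq cxpgk tva
Hunk 2: at line 1 remove [cybrz,zeh,rnqwq] add [umij,rys,ijt] -> 7 lines: hwd fjmhy umij rys ijt cxpgk tva
Hunk 3: at line 3 remove [rys,ijt,cxpgk] add [jevv,oyi,fdu] -> 7 lines: hwd fjmhy umij jevv oyi fdu tva
Hunk 4: at line 1 remove [umij,jevv,oyi] add [pws] -> 5 lines: hwd fjmhy pws fdu tva
Hunk 5: at line 2 remove [pws,fdu] add [qwv,ksaui,biqt] -> 6 lines: hwd fjmhy qwv ksaui biqt tva
Hunk 6: at line 3 remove [ksaui,biqt] add [ieeo] -> 5 lines: hwd fjmhy qwv ieeo tva
Hunk 7: at line 2 remove [qwv,ieeo] add [zgc] -> 4 lines: hwd fjmhy zgc tva

Answer: hwd
fjmhy
zgc
tva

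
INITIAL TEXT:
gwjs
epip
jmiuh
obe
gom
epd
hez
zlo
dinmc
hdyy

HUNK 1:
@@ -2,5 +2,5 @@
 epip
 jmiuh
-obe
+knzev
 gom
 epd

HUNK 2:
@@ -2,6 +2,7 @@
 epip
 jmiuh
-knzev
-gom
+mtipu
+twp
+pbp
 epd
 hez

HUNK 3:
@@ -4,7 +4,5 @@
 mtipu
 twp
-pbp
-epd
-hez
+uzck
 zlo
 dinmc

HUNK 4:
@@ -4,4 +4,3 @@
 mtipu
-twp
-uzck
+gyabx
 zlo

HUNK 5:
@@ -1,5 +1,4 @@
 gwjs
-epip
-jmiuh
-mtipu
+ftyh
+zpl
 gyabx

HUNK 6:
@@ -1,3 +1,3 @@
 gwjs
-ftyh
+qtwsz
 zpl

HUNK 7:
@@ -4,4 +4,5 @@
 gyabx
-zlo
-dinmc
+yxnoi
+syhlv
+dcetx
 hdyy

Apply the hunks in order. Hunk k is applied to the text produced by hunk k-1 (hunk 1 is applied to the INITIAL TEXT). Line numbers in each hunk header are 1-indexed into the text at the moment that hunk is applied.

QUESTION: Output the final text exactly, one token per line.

Hunk 1: at line 2 remove [obe] add [knzev] -> 10 lines: gwjs epip jmiuh knzev gom epd hez zlo dinmc hdyy
Hunk 2: at line 2 remove [knzev,gom] add [mtipu,twp,pbp] -> 11 lines: gwjs epip jmiuh mtipu twp pbp epd hez zlo dinmc hdyy
Hunk 3: at line 4 remove [pbp,epd,hez] add [uzck] -> 9 lines: gwjs epip jmiuh mtipu twp uzck zlo dinmc hdyy
Hunk 4: at line 4 remove [twp,uzck] add [gyabx] -> 8 lines: gwjs epip jmiuh mtipu gyabx zlo dinmc hdyy
Hunk 5: at line 1 remove [epip,jmiuh,mtipu] add [ftyh,zpl] -> 7 lines: gwjs ftyh zpl gyabx zlo dinmc hdyy
Hunk 6: at line 1 remove [ftyh] add [qtwsz] -> 7 lines: gwjs qtwsz zpl gyabx zlo dinmc hdyy
Hunk 7: at line 4 remove [zlo,dinmc] add [yxnoi,syhlv,dcetx] -> 8 lines: gwjs qtwsz zpl gyabx yxnoi syhlv dcetx hdyy

Answer: gwjs
qtwsz
zpl
gyabx
yxnoi
syhlv
dcetx
hdyy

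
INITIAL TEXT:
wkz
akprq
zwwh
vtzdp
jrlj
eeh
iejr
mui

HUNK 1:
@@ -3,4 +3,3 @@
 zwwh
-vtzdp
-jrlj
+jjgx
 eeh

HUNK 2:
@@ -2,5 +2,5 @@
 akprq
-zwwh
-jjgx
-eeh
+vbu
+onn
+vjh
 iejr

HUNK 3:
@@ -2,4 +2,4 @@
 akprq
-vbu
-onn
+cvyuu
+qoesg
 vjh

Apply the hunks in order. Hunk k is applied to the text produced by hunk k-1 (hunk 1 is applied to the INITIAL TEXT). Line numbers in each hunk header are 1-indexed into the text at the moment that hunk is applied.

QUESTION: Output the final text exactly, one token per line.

Hunk 1: at line 3 remove [vtzdp,jrlj] add [jjgx] -> 7 lines: wkz akprq zwwh jjgx eeh iejr mui
Hunk 2: at line 2 remove [zwwh,jjgx,eeh] add [vbu,onn,vjh] -> 7 lines: wkz akprq vbu onn vjh iejr mui
Hunk 3: at line 2 remove [vbu,onn] add [cvyuu,qoesg] -> 7 lines: wkz akprq cvyuu qoesg vjh iejr mui

Answer: wkz
akprq
cvyuu
qoesg
vjh
iejr
mui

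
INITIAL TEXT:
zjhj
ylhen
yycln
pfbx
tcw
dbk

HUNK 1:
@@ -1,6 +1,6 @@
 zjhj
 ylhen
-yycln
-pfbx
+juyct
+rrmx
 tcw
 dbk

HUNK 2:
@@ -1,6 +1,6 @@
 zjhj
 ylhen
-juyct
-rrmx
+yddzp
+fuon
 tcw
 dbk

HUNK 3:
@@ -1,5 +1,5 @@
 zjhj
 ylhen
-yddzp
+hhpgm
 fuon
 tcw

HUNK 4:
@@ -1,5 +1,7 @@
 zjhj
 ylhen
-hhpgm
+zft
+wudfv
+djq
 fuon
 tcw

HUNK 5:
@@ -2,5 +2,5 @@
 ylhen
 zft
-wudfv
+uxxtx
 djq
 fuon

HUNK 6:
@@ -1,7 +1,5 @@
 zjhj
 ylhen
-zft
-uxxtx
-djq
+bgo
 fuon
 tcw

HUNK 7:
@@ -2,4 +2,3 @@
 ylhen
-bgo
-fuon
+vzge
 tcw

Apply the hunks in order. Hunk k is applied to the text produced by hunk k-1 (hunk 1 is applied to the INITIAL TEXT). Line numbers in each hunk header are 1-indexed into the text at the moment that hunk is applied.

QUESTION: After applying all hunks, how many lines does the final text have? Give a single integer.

Hunk 1: at line 1 remove [yycln,pfbx] add [juyct,rrmx] -> 6 lines: zjhj ylhen juyct rrmx tcw dbk
Hunk 2: at line 1 remove [juyct,rrmx] add [yddzp,fuon] -> 6 lines: zjhj ylhen yddzp fuon tcw dbk
Hunk 3: at line 1 remove [yddzp] add [hhpgm] -> 6 lines: zjhj ylhen hhpgm fuon tcw dbk
Hunk 4: at line 1 remove [hhpgm] add [zft,wudfv,djq] -> 8 lines: zjhj ylhen zft wudfv djq fuon tcw dbk
Hunk 5: at line 2 remove [wudfv] add [uxxtx] -> 8 lines: zjhj ylhen zft uxxtx djq fuon tcw dbk
Hunk 6: at line 1 remove [zft,uxxtx,djq] add [bgo] -> 6 lines: zjhj ylhen bgo fuon tcw dbk
Hunk 7: at line 2 remove [bgo,fuon] add [vzge] -> 5 lines: zjhj ylhen vzge tcw dbk
Final line count: 5

Answer: 5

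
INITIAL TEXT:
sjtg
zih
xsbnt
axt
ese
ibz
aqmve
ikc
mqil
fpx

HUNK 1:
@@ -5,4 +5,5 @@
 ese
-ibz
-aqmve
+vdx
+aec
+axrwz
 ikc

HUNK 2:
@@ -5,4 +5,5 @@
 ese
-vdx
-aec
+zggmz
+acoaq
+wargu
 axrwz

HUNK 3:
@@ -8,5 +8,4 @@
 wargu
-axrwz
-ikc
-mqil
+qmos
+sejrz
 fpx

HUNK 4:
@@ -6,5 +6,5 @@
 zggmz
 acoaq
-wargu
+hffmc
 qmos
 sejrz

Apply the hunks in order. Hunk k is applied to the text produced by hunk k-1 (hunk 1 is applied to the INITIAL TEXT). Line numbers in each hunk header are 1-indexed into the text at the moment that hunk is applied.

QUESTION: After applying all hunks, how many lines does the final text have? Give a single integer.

Hunk 1: at line 5 remove [ibz,aqmve] add [vdx,aec,axrwz] -> 11 lines: sjtg zih xsbnt axt ese vdx aec axrwz ikc mqil fpx
Hunk 2: at line 5 remove [vdx,aec] add [zggmz,acoaq,wargu] -> 12 lines: sjtg zih xsbnt axt ese zggmz acoaq wargu axrwz ikc mqil fpx
Hunk 3: at line 8 remove [axrwz,ikc,mqil] add [qmos,sejrz] -> 11 lines: sjtg zih xsbnt axt ese zggmz acoaq wargu qmos sejrz fpx
Hunk 4: at line 6 remove [wargu] add [hffmc] -> 11 lines: sjtg zih xsbnt axt ese zggmz acoaq hffmc qmos sejrz fpx
Final line count: 11

Answer: 11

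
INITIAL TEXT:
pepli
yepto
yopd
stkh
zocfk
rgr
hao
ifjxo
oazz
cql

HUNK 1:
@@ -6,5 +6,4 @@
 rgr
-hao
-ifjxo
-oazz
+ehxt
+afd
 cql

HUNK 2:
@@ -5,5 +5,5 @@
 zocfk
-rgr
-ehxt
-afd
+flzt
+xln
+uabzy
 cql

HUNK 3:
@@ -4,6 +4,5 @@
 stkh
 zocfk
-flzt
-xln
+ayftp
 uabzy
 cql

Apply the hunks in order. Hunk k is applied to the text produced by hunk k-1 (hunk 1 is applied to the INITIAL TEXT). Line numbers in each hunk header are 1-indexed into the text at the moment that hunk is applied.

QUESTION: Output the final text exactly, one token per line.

Hunk 1: at line 6 remove [hao,ifjxo,oazz] add [ehxt,afd] -> 9 lines: pepli yepto yopd stkh zocfk rgr ehxt afd cql
Hunk 2: at line 5 remove [rgr,ehxt,afd] add [flzt,xln,uabzy] -> 9 lines: pepli yepto yopd stkh zocfk flzt xln uabzy cql
Hunk 3: at line 4 remove [flzt,xln] add [ayftp] -> 8 lines: pepli yepto yopd stkh zocfk ayftp uabzy cql

Answer: pepli
yepto
yopd
stkh
zocfk
ayftp
uabzy
cql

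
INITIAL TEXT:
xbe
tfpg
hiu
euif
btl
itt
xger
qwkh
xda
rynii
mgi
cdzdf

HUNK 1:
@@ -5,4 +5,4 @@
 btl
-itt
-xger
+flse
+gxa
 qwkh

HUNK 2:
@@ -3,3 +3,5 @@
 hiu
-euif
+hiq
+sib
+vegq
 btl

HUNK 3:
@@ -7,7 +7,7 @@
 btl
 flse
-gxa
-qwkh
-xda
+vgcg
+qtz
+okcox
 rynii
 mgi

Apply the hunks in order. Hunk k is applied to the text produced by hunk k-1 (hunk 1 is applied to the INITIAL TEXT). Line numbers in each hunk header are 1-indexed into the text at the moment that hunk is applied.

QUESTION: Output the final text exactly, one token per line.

Hunk 1: at line 5 remove [itt,xger] add [flse,gxa] -> 12 lines: xbe tfpg hiu euif btl flse gxa qwkh xda rynii mgi cdzdf
Hunk 2: at line 3 remove [euif] add [hiq,sib,vegq] -> 14 lines: xbe tfpg hiu hiq sib vegq btl flse gxa qwkh xda rynii mgi cdzdf
Hunk 3: at line 7 remove [gxa,qwkh,xda] add [vgcg,qtz,okcox] -> 14 lines: xbe tfpg hiu hiq sib vegq btl flse vgcg qtz okcox rynii mgi cdzdf

Answer: xbe
tfpg
hiu
hiq
sib
vegq
btl
flse
vgcg
qtz
okcox
rynii
mgi
cdzdf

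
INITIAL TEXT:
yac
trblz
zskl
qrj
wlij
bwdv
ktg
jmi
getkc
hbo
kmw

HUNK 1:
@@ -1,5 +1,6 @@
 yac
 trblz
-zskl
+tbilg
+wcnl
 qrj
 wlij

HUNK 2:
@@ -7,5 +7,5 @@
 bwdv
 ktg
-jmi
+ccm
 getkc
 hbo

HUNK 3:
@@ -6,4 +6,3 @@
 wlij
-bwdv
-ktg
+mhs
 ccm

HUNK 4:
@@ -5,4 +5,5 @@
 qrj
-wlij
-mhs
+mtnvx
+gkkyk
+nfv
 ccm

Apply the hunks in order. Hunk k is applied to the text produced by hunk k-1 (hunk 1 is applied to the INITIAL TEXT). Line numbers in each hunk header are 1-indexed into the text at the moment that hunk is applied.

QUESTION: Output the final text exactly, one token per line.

Answer: yac
trblz
tbilg
wcnl
qrj
mtnvx
gkkyk
nfv
ccm
getkc
hbo
kmw

Derivation:
Hunk 1: at line 1 remove [zskl] add [tbilg,wcnl] -> 12 lines: yac trblz tbilg wcnl qrj wlij bwdv ktg jmi getkc hbo kmw
Hunk 2: at line 7 remove [jmi] add [ccm] -> 12 lines: yac trblz tbilg wcnl qrj wlij bwdv ktg ccm getkc hbo kmw
Hunk 3: at line 6 remove [bwdv,ktg] add [mhs] -> 11 lines: yac trblz tbilg wcnl qrj wlij mhs ccm getkc hbo kmw
Hunk 4: at line 5 remove [wlij,mhs] add [mtnvx,gkkyk,nfv] -> 12 lines: yac trblz tbilg wcnl qrj mtnvx gkkyk nfv ccm getkc hbo kmw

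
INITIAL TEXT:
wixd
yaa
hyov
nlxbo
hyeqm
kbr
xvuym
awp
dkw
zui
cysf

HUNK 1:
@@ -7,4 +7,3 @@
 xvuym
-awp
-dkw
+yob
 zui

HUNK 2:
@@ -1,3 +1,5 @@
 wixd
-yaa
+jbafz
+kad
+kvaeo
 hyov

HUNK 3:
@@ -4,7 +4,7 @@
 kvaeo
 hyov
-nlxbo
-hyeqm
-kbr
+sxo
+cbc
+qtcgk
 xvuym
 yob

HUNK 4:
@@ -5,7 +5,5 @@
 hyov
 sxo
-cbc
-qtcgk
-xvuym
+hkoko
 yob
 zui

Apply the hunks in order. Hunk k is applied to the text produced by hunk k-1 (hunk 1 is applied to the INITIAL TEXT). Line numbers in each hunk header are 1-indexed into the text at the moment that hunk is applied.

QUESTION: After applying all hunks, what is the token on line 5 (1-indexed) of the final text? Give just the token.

Answer: hyov

Derivation:
Hunk 1: at line 7 remove [awp,dkw] add [yob] -> 10 lines: wixd yaa hyov nlxbo hyeqm kbr xvuym yob zui cysf
Hunk 2: at line 1 remove [yaa] add [jbafz,kad,kvaeo] -> 12 lines: wixd jbafz kad kvaeo hyov nlxbo hyeqm kbr xvuym yob zui cysf
Hunk 3: at line 4 remove [nlxbo,hyeqm,kbr] add [sxo,cbc,qtcgk] -> 12 lines: wixd jbafz kad kvaeo hyov sxo cbc qtcgk xvuym yob zui cysf
Hunk 4: at line 5 remove [cbc,qtcgk,xvuym] add [hkoko] -> 10 lines: wixd jbafz kad kvaeo hyov sxo hkoko yob zui cysf
Final line 5: hyov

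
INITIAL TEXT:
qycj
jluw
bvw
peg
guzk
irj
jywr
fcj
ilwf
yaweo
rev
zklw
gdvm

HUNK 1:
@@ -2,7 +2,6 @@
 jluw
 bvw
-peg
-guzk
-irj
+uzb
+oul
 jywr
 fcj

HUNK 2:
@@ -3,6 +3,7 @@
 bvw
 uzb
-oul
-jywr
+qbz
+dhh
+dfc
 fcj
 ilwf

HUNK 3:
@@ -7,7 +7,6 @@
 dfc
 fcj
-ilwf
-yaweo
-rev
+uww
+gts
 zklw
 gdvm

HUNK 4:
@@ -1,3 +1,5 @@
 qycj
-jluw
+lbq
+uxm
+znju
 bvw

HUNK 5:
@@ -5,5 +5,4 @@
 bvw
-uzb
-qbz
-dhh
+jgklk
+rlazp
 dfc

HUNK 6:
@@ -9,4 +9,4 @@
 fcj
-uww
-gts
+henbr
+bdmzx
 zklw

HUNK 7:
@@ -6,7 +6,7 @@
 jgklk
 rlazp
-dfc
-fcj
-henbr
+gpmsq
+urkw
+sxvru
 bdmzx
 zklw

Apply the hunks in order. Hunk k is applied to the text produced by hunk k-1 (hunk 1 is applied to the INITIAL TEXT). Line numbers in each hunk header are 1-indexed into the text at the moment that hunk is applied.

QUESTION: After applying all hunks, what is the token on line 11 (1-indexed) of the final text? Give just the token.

Answer: bdmzx

Derivation:
Hunk 1: at line 2 remove [peg,guzk,irj] add [uzb,oul] -> 12 lines: qycj jluw bvw uzb oul jywr fcj ilwf yaweo rev zklw gdvm
Hunk 2: at line 3 remove [oul,jywr] add [qbz,dhh,dfc] -> 13 lines: qycj jluw bvw uzb qbz dhh dfc fcj ilwf yaweo rev zklw gdvm
Hunk 3: at line 7 remove [ilwf,yaweo,rev] add [uww,gts] -> 12 lines: qycj jluw bvw uzb qbz dhh dfc fcj uww gts zklw gdvm
Hunk 4: at line 1 remove [jluw] add [lbq,uxm,znju] -> 14 lines: qycj lbq uxm znju bvw uzb qbz dhh dfc fcj uww gts zklw gdvm
Hunk 5: at line 5 remove [uzb,qbz,dhh] add [jgklk,rlazp] -> 13 lines: qycj lbq uxm znju bvw jgklk rlazp dfc fcj uww gts zklw gdvm
Hunk 6: at line 9 remove [uww,gts] add [henbr,bdmzx] -> 13 lines: qycj lbq uxm znju bvw jgklk rlazp dfc fcj henbr bdmzx zklw gdvm
Hunk 7: at line 6 remove [dfc,fcj,henbr] add [gpmsq,urkw,sxvru] -> 13 lines: qycj lbq uxm znju bvw jgklk rlazp gpmsq urkw sxvru bdmzx zklw gdvm
Final line 11: bdmzx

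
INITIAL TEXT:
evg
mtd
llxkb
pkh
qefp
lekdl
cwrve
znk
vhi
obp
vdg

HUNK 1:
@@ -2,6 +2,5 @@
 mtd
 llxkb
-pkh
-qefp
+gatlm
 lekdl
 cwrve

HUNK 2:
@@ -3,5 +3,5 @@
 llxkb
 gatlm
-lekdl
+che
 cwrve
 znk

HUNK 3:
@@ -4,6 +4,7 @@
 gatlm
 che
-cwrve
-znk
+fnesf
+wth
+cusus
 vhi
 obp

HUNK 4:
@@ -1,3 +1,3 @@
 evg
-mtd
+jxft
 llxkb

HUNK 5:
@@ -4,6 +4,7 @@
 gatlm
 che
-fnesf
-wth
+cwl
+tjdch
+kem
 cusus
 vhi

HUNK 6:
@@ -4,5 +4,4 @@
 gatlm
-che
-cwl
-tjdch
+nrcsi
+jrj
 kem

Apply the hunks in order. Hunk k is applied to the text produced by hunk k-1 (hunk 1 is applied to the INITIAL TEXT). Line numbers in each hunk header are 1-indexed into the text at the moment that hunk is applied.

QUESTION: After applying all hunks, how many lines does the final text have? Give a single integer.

Hunk 1: at line 2 remove [pkh,qefp] add [gatlm] -> 10 lines: evg mtd llxkb gatlm lekdl cwrve znk vhi obp vdg
Hunk 2: at line 3 remove [lekdl] add [che] -> 10 lines: evg mtd llxkb gatlm che cwrve znk vhi obp vdg
Hunk 3: at line 4 remove [cwrve,znk] add [fnesf,wth,cusus] -> 11 lines: evg mtd llxkb gatlm che fnesf wth cusus vhi obp vdg
Hunk 4: at line 1 remove [mtd] add [jxft] -> 11 lines: evg jxft llxkb gatlm che fnesf wth cusus vhi obp vdg
Hunk 5: at line 4 remove [fnesf,wth] add [cwl,tjdch,kem] -> 12 lines: evg jxft llxkb gatlm che cwl tjdch kem cusus vhi obp vdg
Hunk 6: at line 4 remove [che,cwl,tjdch] add [nrcsi,jrj] -> 11 lines: evg jxft llxkb gatlm nrcsi jrj kem cusus vhi obp vdg
Final line count: 11

Answer: 11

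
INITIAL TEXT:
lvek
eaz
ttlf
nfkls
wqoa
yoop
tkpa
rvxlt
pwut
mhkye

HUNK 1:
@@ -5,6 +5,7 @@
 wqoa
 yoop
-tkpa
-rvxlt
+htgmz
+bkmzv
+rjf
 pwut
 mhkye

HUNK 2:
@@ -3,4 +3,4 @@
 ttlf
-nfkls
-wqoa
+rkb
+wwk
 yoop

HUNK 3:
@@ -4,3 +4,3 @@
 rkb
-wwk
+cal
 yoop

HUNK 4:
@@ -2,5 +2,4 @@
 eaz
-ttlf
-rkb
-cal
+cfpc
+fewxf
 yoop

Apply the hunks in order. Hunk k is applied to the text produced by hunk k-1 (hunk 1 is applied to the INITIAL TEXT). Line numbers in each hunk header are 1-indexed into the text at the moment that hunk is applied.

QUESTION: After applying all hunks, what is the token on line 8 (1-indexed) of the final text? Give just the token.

Hunk 1: at line 5 remove [tkpa,rvxlt] add [htgmz,bkmzv,rjf] -> 11 lines: lvek eaz ttlf nfkls wqoa yoop htgmz bkmzv rjf pwut mhkye
Hunk 2: at line 3 remove [nfkls,wqoa] add [rkb,wwk] -> 11 lines: lvek eaz ttlf rkb wwk yoop htgmz bkmzv rjf pwut mhkye
Hunk 3: at line 4 remove [wwk] add [cal] -> 11 lines: lvek eaz ttlf rkb cal yoop htgmz bkmzv rjf pwut mhkye
Hunk 4: at line 2 remove [ttlf,rkb,cal] add [cfpc,fewxf] -> 10 lines: lvek eaz cfpc fewxf yoop htgmz bkmzv rjf pwut mhkye
Final line 8: rjf

Answer: rjf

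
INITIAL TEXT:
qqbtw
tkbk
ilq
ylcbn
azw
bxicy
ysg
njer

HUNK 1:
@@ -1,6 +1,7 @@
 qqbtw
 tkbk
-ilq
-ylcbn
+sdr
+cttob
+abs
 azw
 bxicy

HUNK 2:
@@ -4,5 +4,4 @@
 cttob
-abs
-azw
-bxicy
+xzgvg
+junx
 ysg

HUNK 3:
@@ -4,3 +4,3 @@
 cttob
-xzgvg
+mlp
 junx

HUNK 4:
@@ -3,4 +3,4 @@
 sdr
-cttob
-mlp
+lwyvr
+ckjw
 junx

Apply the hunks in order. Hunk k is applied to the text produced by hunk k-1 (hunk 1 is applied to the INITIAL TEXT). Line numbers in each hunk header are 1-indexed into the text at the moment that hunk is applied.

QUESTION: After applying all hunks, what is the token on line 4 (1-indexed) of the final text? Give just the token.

Answer: lwyvr

Derivation:
Hunk 1: at line 1 remove [ilq,ylcbn] add [sdr,cttob,abs] -> 9 lines: qqbtw tkbk sdr cttob abs azw bxicy ysg njer
Hunk 2: at line 4 remove [abs,azw,bxicy] add [xzgvg,junx] -> 8 lines: qqbtw tkbk sdr cttob xzgvg junx ysg njer
Hunk 3: at line 4 remove [xzgvg] add [mlp] -> 8 lines: qqbtw tkbk sdr cttob mlp junx ysg njer
Hunk 4: at line 3 remove [cttob,mlp] add [lwyvr,ckjw] -> 8 lines: qqbtw tkbk sdr lwyvr ckjw junx ysg njer
Final line 4: lwyvr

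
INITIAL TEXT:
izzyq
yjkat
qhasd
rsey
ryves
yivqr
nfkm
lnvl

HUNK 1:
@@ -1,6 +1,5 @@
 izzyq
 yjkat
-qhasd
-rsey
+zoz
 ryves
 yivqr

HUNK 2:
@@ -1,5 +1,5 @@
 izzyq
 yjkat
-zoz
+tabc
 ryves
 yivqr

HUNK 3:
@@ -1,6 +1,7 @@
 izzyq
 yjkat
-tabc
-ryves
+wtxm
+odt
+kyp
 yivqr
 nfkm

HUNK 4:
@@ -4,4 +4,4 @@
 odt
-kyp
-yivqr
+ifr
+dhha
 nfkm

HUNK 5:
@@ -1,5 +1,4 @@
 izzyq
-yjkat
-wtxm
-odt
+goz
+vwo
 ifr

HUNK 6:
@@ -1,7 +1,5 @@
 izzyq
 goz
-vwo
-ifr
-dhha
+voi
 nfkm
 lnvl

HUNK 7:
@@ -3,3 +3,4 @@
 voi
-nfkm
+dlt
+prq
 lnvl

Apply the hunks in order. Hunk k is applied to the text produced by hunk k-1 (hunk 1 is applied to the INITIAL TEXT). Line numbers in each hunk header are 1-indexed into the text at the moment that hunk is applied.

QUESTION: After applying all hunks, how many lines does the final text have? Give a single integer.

Hunk 1: at line 1 remove [qhasd,rsey] add [zoz] -> 7 lines: izzyq yjkat zoz ryves yivqr nfkm lnvl
Hunk 2: at line 1 remove [zoz] add [tabc] -> 7 lines: izzyq yjkat tabc ryves yivqr nfkm lnvl
Hunk 3: at line 1 remove [tabc,ryves] add [wtxm,odt,kyp] -> 8 lines: izzyq yjkat wtxm odt kyp yivqr nfkm lnvl
Hunk 4: at line 4 remove [kyp,yivqr] add [ifr,dhha] -> 8 lines: izzyq yjkat wtxm odt ifr dhha nfkm lnvl
Hunk 5: at line 1 remove [yjkat,wtxm,odt] add [goz,vwo] -> 7 lines: izzyq goz vwo ifr dhha nfkm lnvl
Hunk 6: at line 1 remove [vwo,ifr,dhha] add [voi] -> 5 lines: izzyq goz voi nfkm lnvl
Hunk 7: at line 3 remove [nfkm] add [dlt,prq] -> 6 lines: izzyq goz voi dlt prq lnvl
Final line count: 6

Answer: 6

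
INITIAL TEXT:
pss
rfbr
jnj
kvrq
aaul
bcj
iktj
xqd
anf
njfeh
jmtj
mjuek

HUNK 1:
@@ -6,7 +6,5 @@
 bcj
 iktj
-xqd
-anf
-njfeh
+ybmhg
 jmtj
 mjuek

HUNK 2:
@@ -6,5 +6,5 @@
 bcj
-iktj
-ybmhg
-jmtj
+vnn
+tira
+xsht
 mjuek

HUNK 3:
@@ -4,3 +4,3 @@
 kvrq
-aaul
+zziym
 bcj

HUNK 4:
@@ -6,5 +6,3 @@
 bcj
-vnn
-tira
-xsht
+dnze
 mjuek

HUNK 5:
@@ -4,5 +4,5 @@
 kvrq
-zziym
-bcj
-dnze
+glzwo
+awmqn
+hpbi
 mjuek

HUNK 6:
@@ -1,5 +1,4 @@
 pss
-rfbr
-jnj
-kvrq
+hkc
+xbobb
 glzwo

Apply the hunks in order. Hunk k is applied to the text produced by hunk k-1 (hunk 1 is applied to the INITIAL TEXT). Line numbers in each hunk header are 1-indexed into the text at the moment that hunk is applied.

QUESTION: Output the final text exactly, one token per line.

Hunk 1: at line 6 remove [xqd,anf,njfeh] add [ybmhg] -> 10 lines: pss rfbr jnj kvrq aaul bcj iktj ybmhg jmtj mjuek
Hunk 2: at line 6 remove [iktj,ybmhg,jmtj] add [vnn,tira,xsht] -> 10 lines: pss rfbr jnj kvrq aaul bcj vnn tira xsht mjuek
Hunk 3: at line 4 remove [aaul] add [zziym] -> 10 lines: pss rfbr jnj kvrq zziym bcj vnn tira xsht mjuek
Hunk 4: at line 6 remove [vnn,tira,xsht] add [dnze] -> 8 lines: pss rfbr jnj kvrq zziym bcj dnze mjuek
Hunk 5: at line 4 remove [zziym,bcj,dnze] add [glzwo,awmqn,hpbi] -> 8 lines: pss rfbr jnj kvrq glzwo awmqn hpbi mjuek
Hunk 6: at line 1 remove [rfbr,jnj,kvrq] add [hkc,xbobb] -> 7 lines: pss hkc xbobb glzwo awmqn hpbi mjuek

Answer: pss
hkc
xbobb
glzwo
awmqn
hpbi
mjuek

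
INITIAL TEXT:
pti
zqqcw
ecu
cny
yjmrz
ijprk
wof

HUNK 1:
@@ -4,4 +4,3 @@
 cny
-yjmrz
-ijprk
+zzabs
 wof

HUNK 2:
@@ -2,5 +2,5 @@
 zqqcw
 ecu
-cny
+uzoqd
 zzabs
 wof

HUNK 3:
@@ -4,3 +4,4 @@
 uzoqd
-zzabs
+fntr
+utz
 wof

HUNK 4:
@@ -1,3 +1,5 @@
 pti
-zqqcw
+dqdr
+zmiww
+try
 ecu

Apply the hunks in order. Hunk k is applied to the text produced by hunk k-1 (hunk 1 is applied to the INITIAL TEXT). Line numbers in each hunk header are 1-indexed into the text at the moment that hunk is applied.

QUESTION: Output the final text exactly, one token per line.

Answer: pti
dqdr
zmiww
try
ecu
uzoqd
fntr
utz
wof

Derivation:
Hunk 1: at line 4 remove [yjmrz,ijprk] add [zzabs] -> 6 lines: pti zqqcw ecu cny zzabs wof
Hunk 2: at line 2 remove [cny] add [uzoqd] -> 6 lines: pti zqqcw ecu uzoqd zzabs wof
Hunk 3: at line 4 remove [zzabs] add [fntr,utz] -> 7 lines: pti zqqcw ecu uzoqd fntr utz wof
Hunk 4: at line 1 remove [zqqcw] add [dqdr,zmiww,try] -> 9 lines: pti dqdr zmiww try ecu uzoqd fntr utz wof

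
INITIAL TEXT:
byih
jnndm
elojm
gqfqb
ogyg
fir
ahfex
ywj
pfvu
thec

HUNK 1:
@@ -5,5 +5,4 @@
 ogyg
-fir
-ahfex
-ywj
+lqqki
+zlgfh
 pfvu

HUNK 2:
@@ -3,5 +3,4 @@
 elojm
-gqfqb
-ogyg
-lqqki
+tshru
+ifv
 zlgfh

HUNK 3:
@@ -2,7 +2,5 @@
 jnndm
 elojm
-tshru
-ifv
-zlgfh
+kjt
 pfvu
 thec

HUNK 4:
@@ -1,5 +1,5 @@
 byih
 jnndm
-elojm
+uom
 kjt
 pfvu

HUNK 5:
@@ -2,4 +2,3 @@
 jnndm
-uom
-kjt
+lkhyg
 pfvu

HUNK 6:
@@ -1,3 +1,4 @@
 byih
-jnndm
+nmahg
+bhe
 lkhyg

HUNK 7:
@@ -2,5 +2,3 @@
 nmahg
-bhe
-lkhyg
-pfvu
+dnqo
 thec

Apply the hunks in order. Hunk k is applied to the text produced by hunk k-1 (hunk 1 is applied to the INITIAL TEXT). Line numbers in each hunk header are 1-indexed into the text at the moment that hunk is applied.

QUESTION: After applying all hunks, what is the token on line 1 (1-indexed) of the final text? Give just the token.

Answer: byih

Derivation:
Hunk 1: at line 5 remove [fir,ahfex,ywj] add [lqqki,zlgfh] -> 9 lines: byih jnndm elojm gqfqb ogyg lqqki zlgfh pfvu thec
Hunk 2: at line 3 remove [gqfqb,ogyg,lqqki] add [tshru,ifv] -> 8 lines: byih jnndm elojm tshru ifv zlgfh pfvu thec
Hunk 3: at line 2 remove [tshru,ifv,zlgfh] add [kjt] -> 6 lines: byih jnndm elojm kjt pfvu thec
Hunk 4: at line 1 remove [elojm] add [uom] -> 6 lines: byih jnndm uom kjt pfvu thec
Hunk 5: at line 2 remove [uom,kjt] add [lkhyg] -> 5 lines: byih jnndm lkhyg pfvu thec
Hunk 6: at line 1 remove [jnndm] add [nmahg,bhe] -> 6 lines: byih nmahg bhe lkhyg pfvu thec
Hunk 7: at line 2 remove [bhe,lkhyg,pfvu] add [dnqo] -> 4 lines: byih nmahg dnqo thec
Final line 1: byih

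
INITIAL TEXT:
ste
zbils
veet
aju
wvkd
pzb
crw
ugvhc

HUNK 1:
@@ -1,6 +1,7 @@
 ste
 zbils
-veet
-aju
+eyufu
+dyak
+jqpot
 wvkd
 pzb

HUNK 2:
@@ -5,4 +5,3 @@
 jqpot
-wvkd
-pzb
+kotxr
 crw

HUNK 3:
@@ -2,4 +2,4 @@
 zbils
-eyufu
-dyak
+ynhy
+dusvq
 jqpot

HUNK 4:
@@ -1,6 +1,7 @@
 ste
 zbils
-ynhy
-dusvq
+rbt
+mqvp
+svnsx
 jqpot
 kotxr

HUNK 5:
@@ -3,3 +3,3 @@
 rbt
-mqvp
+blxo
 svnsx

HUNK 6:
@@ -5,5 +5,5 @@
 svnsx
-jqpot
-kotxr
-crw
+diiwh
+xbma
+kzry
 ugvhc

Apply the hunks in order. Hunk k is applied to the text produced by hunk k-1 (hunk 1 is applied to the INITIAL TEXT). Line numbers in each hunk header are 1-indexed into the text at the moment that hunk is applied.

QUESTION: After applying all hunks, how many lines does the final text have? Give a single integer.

Answer: 9

Derivation:
Hunk 1: at line 1 remove [veet,aju] add [eyufu,dyak,jqpot] -> 9 lines: ste zbils eyufu dyak jqpot wvkd pzb crw ugvhc
Hunk 2: at line 5 remove [wvkd,pzb] add [kotxr] -> 8 lines: ste zbils eyufu dyak jqpot kotxr crw ugvhc
Hunk 3: at line 2 remove [eyufu,dyak] add [ynhy,dusvq] -> 8 lines: ste zbils ynhy dusvq jqpot kotxr crw ugvhc
Hunk 4: at line 1 remove [ynhy,dusvq] add [rbt,mqvp,svnsx] -> 9 lines: ste zbils rbt mqvp svnsx jqpot kotxr crw ugvhc
Hunk 5: at line 3 remove [mqvp] add [blxo] -> 9 lines: ste zbils rbt blxo svnsx jqpot kotxr crw ugvhc
Hunk 6: at line 5 remove [jqpot,kotxr,crw] add [diiwh,xbma,kzry] -> 9 lines: ste zbils rbt blxo svnsx diiwh xbma kzry ugvhc
Final line count: 9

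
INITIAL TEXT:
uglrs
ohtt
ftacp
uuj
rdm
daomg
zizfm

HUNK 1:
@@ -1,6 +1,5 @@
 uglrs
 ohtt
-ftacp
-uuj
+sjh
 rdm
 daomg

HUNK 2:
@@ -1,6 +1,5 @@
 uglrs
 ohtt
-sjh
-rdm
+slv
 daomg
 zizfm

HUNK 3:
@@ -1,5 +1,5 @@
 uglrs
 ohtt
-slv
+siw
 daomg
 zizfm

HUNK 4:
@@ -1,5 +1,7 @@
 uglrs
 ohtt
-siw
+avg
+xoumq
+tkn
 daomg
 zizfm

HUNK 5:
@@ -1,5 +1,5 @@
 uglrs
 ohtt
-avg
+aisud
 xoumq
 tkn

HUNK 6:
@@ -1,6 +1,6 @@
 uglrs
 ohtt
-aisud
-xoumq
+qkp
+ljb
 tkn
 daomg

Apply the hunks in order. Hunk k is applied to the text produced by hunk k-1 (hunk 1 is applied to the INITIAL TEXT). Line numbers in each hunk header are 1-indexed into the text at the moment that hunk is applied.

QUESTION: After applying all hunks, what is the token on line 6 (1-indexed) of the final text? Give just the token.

Answer: daomg

Derivation:
Hunk 1: at line 1 remove [ftacp,uuj] add [sjh] -> 6 lines: uglrs ohtt sjh rdm daomg zizfm
Hunk 2: at line 1 remove [sjh,rdm] add [slv] -> 5 lines: uglrs ohtt slv daomg zizfm
Hunk 3: at line 1 remove [slv] add [siw] -> 5 lines: uglrs ohtt siw daomg zizfm
Hunk 4: at line 1 remove [siw] add [avg,xoumq,tkn] -> 7 lines: uglrs ohtt avg xoumq tkn daomg zizfm
Hunk 5: at line 1 remove [avg] add [aisud] -> 7 lines: uglrs ohtt aisud xoumq tkn daomg zizfm
Hunk 6: at line 1 remove [aisud,xoumq] add [qkp,ljb] -> 7 lines: uglrs ohtt qkp ljb tkn daomg zizfm
Final line 6: daomg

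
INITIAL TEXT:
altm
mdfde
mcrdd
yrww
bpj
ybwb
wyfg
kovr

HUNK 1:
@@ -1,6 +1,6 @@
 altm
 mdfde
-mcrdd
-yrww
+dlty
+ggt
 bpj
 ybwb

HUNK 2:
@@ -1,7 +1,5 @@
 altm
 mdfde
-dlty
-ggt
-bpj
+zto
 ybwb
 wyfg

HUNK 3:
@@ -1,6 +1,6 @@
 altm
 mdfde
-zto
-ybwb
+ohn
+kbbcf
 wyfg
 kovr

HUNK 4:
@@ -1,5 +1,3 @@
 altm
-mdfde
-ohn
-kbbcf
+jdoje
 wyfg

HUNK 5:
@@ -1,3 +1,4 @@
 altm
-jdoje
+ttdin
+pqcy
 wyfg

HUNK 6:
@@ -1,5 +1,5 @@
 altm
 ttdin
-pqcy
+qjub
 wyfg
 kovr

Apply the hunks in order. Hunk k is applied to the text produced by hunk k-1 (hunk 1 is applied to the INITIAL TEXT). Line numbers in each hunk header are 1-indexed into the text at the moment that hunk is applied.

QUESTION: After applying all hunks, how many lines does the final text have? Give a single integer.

Hunk 1: at line 1 remove [mcrdd,yrww] add [dlty,ggt] -> 8 lines: altm mdfde dlty ggt bpj ybwb wyfg kovr
Hunk 2: at line 1 remove [dlty,ggt,bpj] add [zto] -> 6 lines: altm mdfde zto ybwb wyfg kovr
Hunk 3: at line 1 remove [zto,ybwb] add [ohn,kbbcf] -> 6 lines: altm mdfde ohn kbbcf wyfg kovr
Hunk 4: at line 1 remove [mdfde,ohn,kbbcf] add [jdoje] -> 4 lines: altm jdoje wyfg kovr
Hunk 5: at line 1 remove [jdoje] add [ttdin,pqcy] -> 5 lines: altm ttdin pqcy wyfg kovr
Hunk 6: at line 1 remove [pqcy] add [qjub] -> 5 lines: altm ttdin qjub wyfg kovr
Final line count: 5

Answer: 5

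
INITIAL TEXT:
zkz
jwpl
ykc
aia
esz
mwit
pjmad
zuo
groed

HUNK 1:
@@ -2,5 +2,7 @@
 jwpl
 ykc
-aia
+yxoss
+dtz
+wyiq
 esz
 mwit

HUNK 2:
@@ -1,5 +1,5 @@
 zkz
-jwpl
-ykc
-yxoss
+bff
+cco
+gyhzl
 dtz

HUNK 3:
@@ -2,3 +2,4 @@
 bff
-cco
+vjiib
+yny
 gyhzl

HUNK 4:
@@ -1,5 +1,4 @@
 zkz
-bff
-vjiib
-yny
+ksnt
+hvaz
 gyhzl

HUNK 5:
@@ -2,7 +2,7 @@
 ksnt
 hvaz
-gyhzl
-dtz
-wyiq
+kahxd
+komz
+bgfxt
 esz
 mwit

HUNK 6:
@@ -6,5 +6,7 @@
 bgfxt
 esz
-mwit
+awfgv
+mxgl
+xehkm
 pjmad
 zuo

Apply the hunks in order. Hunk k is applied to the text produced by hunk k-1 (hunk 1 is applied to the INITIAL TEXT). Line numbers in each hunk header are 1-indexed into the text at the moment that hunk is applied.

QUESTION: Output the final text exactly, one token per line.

Answer: zkz
ksnt
hvaz
kahxd
komz
bgfxt
esz
awfgv
mxgl
xehkm
pjmad
zuo
groed

Derivation:
Hunk 1: at line 2 remove [aia] add [yxoss,dtz,wyiq] -> 11 lines: zkz jwpl ykc yxoss dtz wyiq esz mwit pjmad zuo groed
Hunk 2: at line 1 remove [jwpl,ykc,yxoss] add [bff,cco,gyhzl] -> 11 lines: zkz bff cco gyhzl dtz wyiq esz mwit pjmad zuo groed
Hunk 3: at line 2 remove [cco] add [vjiib,yny] -> 12 lines: zkz bff vjiib yny gyhzl dtz wyiq esz mwit pjmad zuo groed
Hunk 4: at line 1 remove [bff,vjiib,yny] add [ksnt,hvaz] -> 11 lines: zkz ksnt hvaz gyhzl dtz wyiq esz mwit pjmad zuo groed
Hunk 5: at line 2 remove [gyhzl,dtz,wyiq] add [kahxd,komz,bgfxt] -> 11 lines: zkz ksnt hvaz kahxd komz bgfxt esz mwit pjmad zuo groed
Hunk 6: at line 6 remove [mwit] add [awfgv,mxgl,xehkm] -> 13 lines: zkz ksnt hvaz kahxd komz bgfxt esz awfgv mxgl xehkm pjmad zuo groed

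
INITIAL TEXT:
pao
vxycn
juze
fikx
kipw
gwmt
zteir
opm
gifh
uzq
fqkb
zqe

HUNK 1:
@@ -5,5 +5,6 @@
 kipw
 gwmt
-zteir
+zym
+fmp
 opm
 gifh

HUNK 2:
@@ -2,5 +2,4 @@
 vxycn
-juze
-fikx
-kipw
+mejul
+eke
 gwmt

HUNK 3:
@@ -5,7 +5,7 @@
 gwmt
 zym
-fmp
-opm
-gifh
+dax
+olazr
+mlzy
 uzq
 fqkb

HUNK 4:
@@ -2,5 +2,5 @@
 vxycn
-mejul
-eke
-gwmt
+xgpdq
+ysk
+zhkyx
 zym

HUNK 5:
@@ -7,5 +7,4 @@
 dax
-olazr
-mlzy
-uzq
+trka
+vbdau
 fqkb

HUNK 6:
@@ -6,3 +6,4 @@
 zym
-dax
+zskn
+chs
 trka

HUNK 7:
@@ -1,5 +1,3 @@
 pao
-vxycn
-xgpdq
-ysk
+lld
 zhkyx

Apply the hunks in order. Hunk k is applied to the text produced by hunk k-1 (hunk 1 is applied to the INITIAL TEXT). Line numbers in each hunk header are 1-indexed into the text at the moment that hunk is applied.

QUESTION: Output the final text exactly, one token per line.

Hunk 1: at line 5 remove [zteir] add [zym,fmp] -> 13 lines: pao vxycn juze fikx kipw gwmt zym fmp opm gifh uzq fqkb zqe
Hunk 2: at line 2 remove [juze,fikx,kipw] add [mejul,eke] -> 12 lines: pao vxycn mejul eke gwmt zym fmp opm gifh uzq fqkb zqe
Hunk 3: at line 5 remove [fmp,opm,gifh] add [dax,olazr,mlzy] -> 12 lines: pao vxycn mejul eke gwmt zym dax olazr mlzy uzq fqkb zqe
Hunk 4: at line 2 remove [mejul,eke,gwmt] add [xgpdq,ysk,zhkyx] -> 12 lines: pao vxycn xgpdq ysk zhkyx zym dax olazr mlzy uzq fqkb zqe
Hunk 5: at line 7 remove [olazr,mlzy,uzq] add [trka,vbdau] -> 11 lines: pao vxycn xgpdq ysk zhkyx zym dax trka vbdau fqkb zqe
Hunk 6: at line 6 remove [dax] add [zskn,chs] -> 12 lines: pao vxycn xgpdq ysk zhkyx zym zskn chs trka vbdau fqkb zqe
Hunk 7: at line 1 remove [vxycn,xgpdq,ysk] add [lld] -> 10 lines: pao lld zhkyx zym zskn chs trka vbdau fqkb zqe

Answer: pao
lld
zhkyx
zym
zskn
chs
trka
vbdau
fqkb
zqe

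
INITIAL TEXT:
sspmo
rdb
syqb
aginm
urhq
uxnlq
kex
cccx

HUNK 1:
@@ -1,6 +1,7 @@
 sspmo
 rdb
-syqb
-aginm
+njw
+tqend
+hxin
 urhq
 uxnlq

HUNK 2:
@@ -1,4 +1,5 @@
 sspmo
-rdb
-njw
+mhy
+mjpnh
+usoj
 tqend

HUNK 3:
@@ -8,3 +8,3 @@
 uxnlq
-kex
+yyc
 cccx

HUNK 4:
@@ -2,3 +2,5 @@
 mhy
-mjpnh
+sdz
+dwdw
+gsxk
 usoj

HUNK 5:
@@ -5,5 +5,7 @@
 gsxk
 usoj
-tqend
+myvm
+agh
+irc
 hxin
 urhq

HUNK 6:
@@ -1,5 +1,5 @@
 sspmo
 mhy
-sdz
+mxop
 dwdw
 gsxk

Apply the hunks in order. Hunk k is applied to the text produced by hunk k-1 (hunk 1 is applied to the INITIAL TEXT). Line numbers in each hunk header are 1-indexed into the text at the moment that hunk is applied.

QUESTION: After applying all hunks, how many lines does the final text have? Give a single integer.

Answer: 14

Derivation:
Hunk 1: at line 1 remove [syqb,aginm] add [njw,tqend,hxin] -> 9 lines: sspmo rdb njw tqend hxin urhq uxnlq kex cccx
Hunk 2: at line 1 remove [rdb,njw] add [mhy,mjpnh,usoj] -> 10 lines: sspmo mhy mjpnh usoj tqend hxin urhq uxnlq kex cccx
Hunk 3: at line 8 remove [kex] add [yyc] -> 10 lines: sspmo mhy mjpnh usoj tqend hxin urhq uxnlq yyc cccx
Hunk 4: at line 2 remove [mjpnh] add [sdz,dwdw,gsxk] -> 12 lines: sspmo mhy sdz dwdw gsxk usoj tqend hxin urhq uxnlq yyc cccx
Hunk 5: at line 5 remove [tqend] add [myvm,agh,irc] -> 14 lines: sspmo mhy sdz dwdw gsxk usoj myvm agh irc hxin urhq uxnlq yyc cccx
Hunk 6: at line 1 remove [sdz] add [mxop] -> 14 lines: sspmo mhy mxop dwdw gsxk usoj myvm agh irc hxin urhq uxnlq yyc cccx
Final line count: 14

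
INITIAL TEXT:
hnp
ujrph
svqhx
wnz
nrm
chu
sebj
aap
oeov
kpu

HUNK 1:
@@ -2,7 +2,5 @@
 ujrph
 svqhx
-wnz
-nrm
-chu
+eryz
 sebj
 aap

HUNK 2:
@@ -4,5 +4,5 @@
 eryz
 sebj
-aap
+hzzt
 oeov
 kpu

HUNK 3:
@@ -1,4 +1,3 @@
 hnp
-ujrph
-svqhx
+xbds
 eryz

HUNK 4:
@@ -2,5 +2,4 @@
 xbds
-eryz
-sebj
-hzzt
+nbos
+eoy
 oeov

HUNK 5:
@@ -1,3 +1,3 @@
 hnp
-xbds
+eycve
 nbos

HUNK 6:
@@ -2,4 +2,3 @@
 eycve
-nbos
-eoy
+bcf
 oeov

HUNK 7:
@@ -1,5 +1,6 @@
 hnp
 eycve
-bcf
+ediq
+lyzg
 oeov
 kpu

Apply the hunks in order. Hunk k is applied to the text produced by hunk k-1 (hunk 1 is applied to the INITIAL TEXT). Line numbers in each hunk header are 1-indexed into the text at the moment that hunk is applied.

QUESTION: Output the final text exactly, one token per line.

Answer: hnp
eycve
ediq
lyzg
oeov
kpu

Derivation:
Hunk 1: at line 2 remove [wnz,nrm,chu] add [eryz] -> 8 lines: hnp ujrph svqhx eryz sebj aap oeov kpu
Hunk 2: at line 4 remove [aap] add [hzzt] -> 8 lines: hnp ujrph svqhx eryz sebj hzzt oeov kpu
Hunk 3: at line 1 remove [ujrph,svqhx] add [xbds] -> 7 lines: hnp xbds eryz sebj hzzt oeov kpu
Hunk 4: at line 2 remove [eryz,sebj,hzzt] add [nbos,eoy] -> 6 lines: hnp xbds nbos eoy oeov kpu
Hunk 5: at line 1 remove [xbds] add [eycve] -> 6 lines: hnp eycve nbos eoy oeov kpu
Hunk 6: at line 2 remove [nbos,eoy] add [bcf] -> 5 lines: hnp eycve bcf oeov kpu
Hunk 7: at line 1 remove [bcf] add [ediq,lyzg] -> 6 lines: hnp eycve ediq lyzg oeov kpu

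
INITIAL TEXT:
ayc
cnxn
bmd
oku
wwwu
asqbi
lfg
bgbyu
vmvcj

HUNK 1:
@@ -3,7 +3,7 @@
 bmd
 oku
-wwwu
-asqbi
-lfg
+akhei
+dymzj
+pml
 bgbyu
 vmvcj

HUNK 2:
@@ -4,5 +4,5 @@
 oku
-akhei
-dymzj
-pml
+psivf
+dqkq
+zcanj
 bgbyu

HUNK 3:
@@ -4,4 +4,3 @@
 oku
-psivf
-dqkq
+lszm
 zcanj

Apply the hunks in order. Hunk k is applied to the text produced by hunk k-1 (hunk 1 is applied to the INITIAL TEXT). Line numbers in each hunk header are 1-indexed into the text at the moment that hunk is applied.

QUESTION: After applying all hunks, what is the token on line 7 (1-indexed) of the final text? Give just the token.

Hunk 1: at line 3 remove [wwwu,asqbi,lfg] add [akhei,dymzj,pml] -> 9 lines: ayc cnxn bmd oku akhei dymzj pml bgbyu vmvcj
Hunk 2: at line 4 remove [akhei,dymzj,pml] add [psivf,dqkq,zcanj] -> 9 lines: ayc cnxn bmd oku psivf dqkq zcanj bgbyu vmvcj
Hunk 3: at line 4 remove [psivf,dqkq] add [lszm] -> 8 lines: ayc cnxn bmd oku lszm zcanj bgbyu vmvcj
Final line 7: bgbyu

Answer: bgbyu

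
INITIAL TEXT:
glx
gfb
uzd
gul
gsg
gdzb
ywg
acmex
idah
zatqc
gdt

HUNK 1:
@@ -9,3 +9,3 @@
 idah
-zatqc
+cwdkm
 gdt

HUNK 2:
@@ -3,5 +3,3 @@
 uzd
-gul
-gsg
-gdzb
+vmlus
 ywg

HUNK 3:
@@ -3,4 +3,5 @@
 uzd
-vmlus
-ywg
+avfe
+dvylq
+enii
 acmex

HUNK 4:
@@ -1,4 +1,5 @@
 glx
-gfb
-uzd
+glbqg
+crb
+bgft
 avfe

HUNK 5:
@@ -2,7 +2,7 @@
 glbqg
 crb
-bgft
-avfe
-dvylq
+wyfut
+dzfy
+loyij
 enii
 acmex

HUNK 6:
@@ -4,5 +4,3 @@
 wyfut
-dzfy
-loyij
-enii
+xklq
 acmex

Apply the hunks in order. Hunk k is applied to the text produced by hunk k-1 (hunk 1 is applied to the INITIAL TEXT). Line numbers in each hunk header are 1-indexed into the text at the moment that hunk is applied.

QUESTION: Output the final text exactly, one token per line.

Answer: glx
glbqg
crb
wyfut
xklq
acmex
idah
cwdkm
gdt

Derivation:
Hunk 1: at line 9 remove [zatqc] add [cwdkm] -> 11 lines: glx gfb uzd gul gsg gdzb ywg acmex idah cwdkm gdt
Hunk 2: at line 3 remove [gul,gsg,gdzb] add [vmlus] -> 9 lines: glx gfb uzd vmlus ywg acmex idah cwdkm gdt
Hunk 3: at line 3 remove [vmlus,ywg] add [avfe,dvylq,enii] -> 10 lines: glx gfb uzd avfe dvylq enii acmex idah cwdkm gdt
Hunk 4: at line 1 remove [gfb,uzd] add [glbqg,crb,bgft] -> 11 lines: glx glbqg crb bgft avfe dvylq enii acmex idah cwdkm gdt
Hunk 5: at line 2 remove [bgft,avfe,dvylq] add [wyfut,dzfy,loyij] -> 11 lines: glx glbqg crb wyfut dzfy loyij enii acmex idah cwdkm gdt
Hunk 6: at line 4 remove [dzfy,loyij,enii] add [xklq] -> 9 lines: glx glbqg crb wyfut xklq acmex idah cwdkm gdt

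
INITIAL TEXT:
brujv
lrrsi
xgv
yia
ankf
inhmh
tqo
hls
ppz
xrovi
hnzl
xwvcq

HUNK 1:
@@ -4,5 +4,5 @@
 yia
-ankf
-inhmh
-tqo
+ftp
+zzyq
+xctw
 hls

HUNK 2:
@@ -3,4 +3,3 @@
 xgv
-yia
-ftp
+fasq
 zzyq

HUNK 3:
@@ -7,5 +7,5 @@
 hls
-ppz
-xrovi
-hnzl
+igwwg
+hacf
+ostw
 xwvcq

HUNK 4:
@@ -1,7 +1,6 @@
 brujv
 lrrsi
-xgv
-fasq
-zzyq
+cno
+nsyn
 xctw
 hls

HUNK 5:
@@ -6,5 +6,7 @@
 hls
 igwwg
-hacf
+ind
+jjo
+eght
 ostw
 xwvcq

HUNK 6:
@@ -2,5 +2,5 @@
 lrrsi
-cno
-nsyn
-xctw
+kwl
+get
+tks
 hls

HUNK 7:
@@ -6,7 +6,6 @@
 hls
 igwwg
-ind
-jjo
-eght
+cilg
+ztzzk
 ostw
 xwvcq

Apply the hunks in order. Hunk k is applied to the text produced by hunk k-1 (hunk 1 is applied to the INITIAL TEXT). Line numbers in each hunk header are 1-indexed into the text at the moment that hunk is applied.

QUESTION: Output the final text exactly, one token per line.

Answer: brujv
lrrsi
kwl
get
tks
hls
igwwg
cilg
ztzzk
ostw
xwvcq

Derivation:
Hunk 1: at line 4 remove [ankf,inhmh,tqo] add [ftp,zzyq,xctw] -> 12 lines: brujv lrrsi xgv yia ftp zzyq xctw hls ppz xrovi hnzl xwvcq
Hunk 2: at line 3 remove [yia,ftp] add [fasq] -> 11 lines: brujv lrrsi xgv fasq zzyq xctw hls ppz xrovi hnzl xwvcq
Hunk 3: at line 7 remove [ppz,xrovi,hnzl] add [igwwg,hacf,ostw] -> 11 lines: brujv lrrsi xgv fasq zzyq xctw hls igwwg hacf ostw xwvcq
Hunk 4: at line 1 remove [xgv,fasq,zzyq] add [cno,nsyn] -> 10 lines: brujv lrrsi cno nsyn xctw hls igwwg hacf ostw xwvcq
Hunk 5: at line 6 remove [hacf] add [ind,jjo,eght] -> 12 lines: brujv lrrsi cno nsyn xctw hls igwwg ind jjo eght ostw xwvcq
Hunk 6: at line 2 remove [cno,nsyn,xctw] add [kwl,get,tks] -> 12 lines: brujv lrrsi kwl get tks hls igwwg ind jjo eght ostw xwvcq
Hunk 7: at line 6 remove [ind,jjo,eght] add [cilg,ztzzk] -> 11 lines: brujv lrrsi kwl get tks hls igwwg cilg ztzzk ostw xwvcq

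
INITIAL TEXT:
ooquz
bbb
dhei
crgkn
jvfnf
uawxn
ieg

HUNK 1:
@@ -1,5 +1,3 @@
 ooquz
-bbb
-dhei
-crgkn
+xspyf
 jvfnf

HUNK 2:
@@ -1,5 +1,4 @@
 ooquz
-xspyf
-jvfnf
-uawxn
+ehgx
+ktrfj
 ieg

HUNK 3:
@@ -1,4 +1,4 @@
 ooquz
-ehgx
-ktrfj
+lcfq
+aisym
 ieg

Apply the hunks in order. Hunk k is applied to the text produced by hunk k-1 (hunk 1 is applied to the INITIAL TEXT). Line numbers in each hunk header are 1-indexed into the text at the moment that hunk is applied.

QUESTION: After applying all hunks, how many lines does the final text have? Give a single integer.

Hunk 1: at line 1 remove [bbb,dhei,crgkn] add [xspyf] -> 5 lines: ooquz xspyf jvfnf uawxn ieg
Hunk 2: at line 1 remove [xspyf,jvfnf,uawxn] add [ehgx,ktrfj] -> 4 lines: ooquz ehgx ktrfj ieg
Hunk 3: at line 1 remove [ehgx,ktrfj] add [lcfq,aisym] -> 4 lines: ooquz lcfq aisym ieg
Final line count: 4

Answer: 4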